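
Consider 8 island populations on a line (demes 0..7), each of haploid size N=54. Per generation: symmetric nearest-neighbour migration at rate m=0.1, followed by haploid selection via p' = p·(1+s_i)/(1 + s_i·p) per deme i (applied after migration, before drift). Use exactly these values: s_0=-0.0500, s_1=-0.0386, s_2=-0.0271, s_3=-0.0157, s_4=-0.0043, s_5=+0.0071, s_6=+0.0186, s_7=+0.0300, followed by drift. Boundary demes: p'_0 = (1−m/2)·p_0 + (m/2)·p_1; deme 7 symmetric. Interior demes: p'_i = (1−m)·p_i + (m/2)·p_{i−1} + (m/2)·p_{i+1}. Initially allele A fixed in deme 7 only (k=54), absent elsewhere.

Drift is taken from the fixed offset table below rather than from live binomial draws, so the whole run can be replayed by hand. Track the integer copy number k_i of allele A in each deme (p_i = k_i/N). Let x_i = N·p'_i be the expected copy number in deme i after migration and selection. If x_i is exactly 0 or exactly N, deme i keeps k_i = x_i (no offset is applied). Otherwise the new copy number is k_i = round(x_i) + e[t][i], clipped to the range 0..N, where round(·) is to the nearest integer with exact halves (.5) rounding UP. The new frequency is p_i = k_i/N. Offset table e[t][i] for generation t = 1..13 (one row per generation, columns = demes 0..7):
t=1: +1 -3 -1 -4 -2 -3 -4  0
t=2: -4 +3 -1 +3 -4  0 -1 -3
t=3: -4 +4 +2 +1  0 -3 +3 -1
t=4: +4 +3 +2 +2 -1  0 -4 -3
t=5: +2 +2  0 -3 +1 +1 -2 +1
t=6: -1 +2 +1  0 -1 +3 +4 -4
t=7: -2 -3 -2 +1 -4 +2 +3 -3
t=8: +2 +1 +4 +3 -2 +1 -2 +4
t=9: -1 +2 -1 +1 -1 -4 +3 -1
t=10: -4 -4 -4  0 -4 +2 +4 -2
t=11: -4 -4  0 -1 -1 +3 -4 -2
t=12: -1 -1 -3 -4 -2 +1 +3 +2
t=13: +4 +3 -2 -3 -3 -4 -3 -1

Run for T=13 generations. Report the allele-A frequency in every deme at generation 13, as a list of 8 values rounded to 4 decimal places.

t=0: k=[0 0 0 0 0 0 0 54]
t=1: x=[0.0000 0.0000 0.0000 0.0000 0.0000 0.0000 2.7477 51.3748] k=[0 0 0 0 0 0 0 51]
t=2: x=[0.0000 0.0000 0.0000 0.0000 0.0000 0.0000 2.5952 48.5955] k=[0 0 0 0 0 0 2 46]
t=3: x=[0.0000 0.0000 0.0000 0.0000 0.0000 0.1007 4.1704 44.0423] k=[0 0 0 0 0 0 7 43]
t=4: x=[0.0000 0.0000 0.0000 0.0000 0.0000 0.3525 8.5822 41.4864] k=[0 0 0 0 0 0 5 38]
t=5: x=[0.0000 0.0000 0.0000 0.0000 0.0000 0.2518 6.5047 36.6994] k=[0 0 0 0 0 1 5 38]
t=6: x=[0.0000 0.0000 0.0000 0.0000 0.0498 1.1580 6.5554 36.6994] k=[0 0 0 0 0 4 11 33]
t=7: x=[0.0000 0.0000 0.0000 0.0000 0.1991 4.1772 11.9203 32.2848] k=[0 0 0 0 0 6 15 29]
t=8: x=[0.0000 0.0000 0.0000 0.0000 0.2987 6.1887 15.4525 28.6978] k=[0 0 0 0 0 7 13 33]
t=9: x=[0.0000 0.0000 0.0000 0.0000 0.3485 6.9930 13.8893 32.3843] k=[0 0 0 0 0 3 17 31]
t=10: x=[0.0000 0.0000 0.0000 0.0000 0.1494 3.5735 17.2154 30.6923] k=[0 0 0 0 0 6 21 29]
t=11: x=[0.0000 0.0000 0.0000 0.0000 0.2987 6.4903 20.8855 28.9973] k=[0 0 0 0 0 9 17 27]
t=12: x=[0.0000 0.0000 0.0000 0.0000 0.4481 9.0030 17.3161 26.8990] k=[0 0 0 0 0 10 20 29]
t=13: x=[0.0000 0.0000 0.0000 0.0000 0.4979 10.0578 20.1824 28.9474] k=[0 0 0 0 0 6 17 28]

[0.0000, 0.0000, 0.0000, 0.0000, 0.0000, 0.1111, 0.3148, 0.5185]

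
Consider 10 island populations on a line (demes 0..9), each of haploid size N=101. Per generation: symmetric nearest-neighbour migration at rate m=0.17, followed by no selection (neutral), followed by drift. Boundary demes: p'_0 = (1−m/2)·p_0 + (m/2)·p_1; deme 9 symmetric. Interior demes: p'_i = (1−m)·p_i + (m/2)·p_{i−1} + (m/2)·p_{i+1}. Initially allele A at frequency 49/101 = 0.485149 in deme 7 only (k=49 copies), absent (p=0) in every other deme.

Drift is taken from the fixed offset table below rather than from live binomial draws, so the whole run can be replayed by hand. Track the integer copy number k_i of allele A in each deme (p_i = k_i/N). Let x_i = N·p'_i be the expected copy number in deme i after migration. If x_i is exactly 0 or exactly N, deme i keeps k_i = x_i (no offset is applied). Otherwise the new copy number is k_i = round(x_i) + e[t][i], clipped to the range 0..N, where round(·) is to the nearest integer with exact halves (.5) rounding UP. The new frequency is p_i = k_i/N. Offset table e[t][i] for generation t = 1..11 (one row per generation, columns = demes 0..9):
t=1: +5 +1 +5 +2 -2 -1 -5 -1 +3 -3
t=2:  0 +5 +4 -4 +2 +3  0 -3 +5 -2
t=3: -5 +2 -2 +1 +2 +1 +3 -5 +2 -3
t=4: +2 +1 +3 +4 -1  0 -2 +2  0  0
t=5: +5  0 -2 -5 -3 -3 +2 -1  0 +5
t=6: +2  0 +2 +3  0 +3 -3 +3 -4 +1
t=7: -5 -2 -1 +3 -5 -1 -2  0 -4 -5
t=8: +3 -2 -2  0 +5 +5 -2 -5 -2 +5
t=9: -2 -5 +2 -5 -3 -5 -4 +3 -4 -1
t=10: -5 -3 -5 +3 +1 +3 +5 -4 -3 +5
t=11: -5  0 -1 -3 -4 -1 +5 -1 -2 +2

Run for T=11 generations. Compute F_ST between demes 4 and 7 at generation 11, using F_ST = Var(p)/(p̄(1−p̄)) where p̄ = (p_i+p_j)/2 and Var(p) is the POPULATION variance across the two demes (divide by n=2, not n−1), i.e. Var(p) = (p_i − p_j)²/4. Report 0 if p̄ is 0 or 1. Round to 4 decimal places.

0.0306

t=0: k=[0 0 0 0 0 0 0 49 0 0]
t=1: x=[0.0000 0.0000 0.0000 0.0000 0.0000 0.0000 4.1650 40.6700 4.1650 0.0000] k=[0 0 0 0 0 0 0 40 7 0]
t=2: x=[0.0000 0.0000 0.0000 0.0000 0.0000 0.0000 3.4000 33.7950 9.2100 0.5950] k=[0 0 0 0 0 0 3 31 14 0]
t=3: x=[0.0000 0.0000 0.0000 0.0000 0.0000 0.2550 5.1250 27.1750 14.2550 1.1900] k=[0 0 0 0 0 1 8 22 16 0]
t=4: x=[0.0000 0.0000 0.0000 0.0000 0.0850 1.5100 8.5950 20.3000 15.1500 1.3600] k=[0 0 0 0 0 2 7 22 15 1]
t=5: x=[0.0000 0.0000 0.0000 0.0000 0.1700 2.2550 7.8500 20.1300 14.4050 2.1900] k=[0 0 0 0 0 0 10 19 14 7]
t=6: x=[0.0000 0.0000 0.0000 0.0000 0.0000 0.8500 9.9150 17.8100 13.8300 7.5950] k=[0 0 0 0 0 4 7 21 10 9]
t=7: x=[0.0000 0.0000 0.0000 0.0000 0.3400 3.9150 7.9350 18.8750 10.8500 9.0850] k=[0 0 0 0 0 3 6 19 7 4]
t=8: x=[0.0000 0.0000 0.0000 0.0000 0.2550 3.0000 6.8500 16.8750 7.7650 4.2550] k=[0 0 0 0 5 8 5 12 6 9]
t=9: x=[0.0000 0.0000 0.0000 0.4250 4.8300 7.4900 5.8500 10.8950 6.7650 8.7450] k=[0 0 0 0 2 2 2 14 3 8]
t=10: x=[0.0000 0.0000 0.0000 0.1700 1.8300 2.0000 3.0200 12.0450 4.3600 7.5750] k=[0 0 0 3 3 5 8 8 1 13]
t=11: x=[0.0000 0.0000 0.2550 2.7450 3.1700 5.0850 7.7450 7.4050 2.6150 11.9800] k=[0 0 0 0 0 4 13 6 1 14]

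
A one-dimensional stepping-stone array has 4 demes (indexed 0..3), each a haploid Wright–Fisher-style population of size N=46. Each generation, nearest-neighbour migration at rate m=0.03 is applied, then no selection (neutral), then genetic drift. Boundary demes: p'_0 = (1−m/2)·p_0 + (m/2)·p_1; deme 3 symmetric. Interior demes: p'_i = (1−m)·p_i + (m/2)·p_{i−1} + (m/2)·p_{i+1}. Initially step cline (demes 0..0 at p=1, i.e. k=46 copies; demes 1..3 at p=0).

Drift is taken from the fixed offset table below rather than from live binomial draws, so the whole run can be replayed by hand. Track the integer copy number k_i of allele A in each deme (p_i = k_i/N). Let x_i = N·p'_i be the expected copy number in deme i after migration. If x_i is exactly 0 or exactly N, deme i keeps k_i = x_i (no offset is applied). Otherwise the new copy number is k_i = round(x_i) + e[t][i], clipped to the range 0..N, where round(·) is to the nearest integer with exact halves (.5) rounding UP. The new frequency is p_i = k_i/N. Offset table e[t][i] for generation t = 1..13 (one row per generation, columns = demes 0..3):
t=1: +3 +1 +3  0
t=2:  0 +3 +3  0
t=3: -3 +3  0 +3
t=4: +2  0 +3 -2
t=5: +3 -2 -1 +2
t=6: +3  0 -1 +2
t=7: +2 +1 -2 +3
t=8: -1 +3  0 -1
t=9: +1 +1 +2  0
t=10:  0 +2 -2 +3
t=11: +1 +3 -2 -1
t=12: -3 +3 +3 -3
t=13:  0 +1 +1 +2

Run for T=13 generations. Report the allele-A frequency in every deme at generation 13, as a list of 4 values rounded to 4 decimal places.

[0.9348, 0.5000, 0.0870, 0.1739]

t=0: k=[46 0 0 0]
t=1: x=[45.3100 0.6900 0.0000 0.0000] k=[46 2 0 0]
t=2: x=[45.3400 2.6300 0.0300 0.0000] k=[45 6 3 0]
t=3: x=[44.4150 6.5400 3.0000 0.0450] k=[41 10 3 3]
t=4: x=[40.5350 10.3600 3.1050 3.0000] k=[43 10 6 1]
t=5: x=[42.5050 10.4350 5.9850 1.0750] k=[46 8 5 3]
t=6: x=[45.4300 8.5250 5.0150 3.0300] k=[46 9 4 5]
t=7: x=[45.4450 9.4800 4.0900 4.9850] k=[46 10 2 8]
t=8: x=[45.4600 10.4200 2.2100 7.9100] k=[44 13 2 7]
t=9: x=[43.5350 13.3000 2.2400 6.9250] k=[45 14 4 7]
t=10: x=[44.5350 14.3150 4.1950 6.9550] k=[45 16 2 10]
t=11: x=[44.5650 16.2250 2.3300 9.8800] k=[46 19 0 9]
t=12: x=[45.5950 19.1200 0.4200 8.8650] k=[43 22 3 6]
t=13: x=[42.6850 22.0300 3.3300 5.9550] k=[43 23 4 8]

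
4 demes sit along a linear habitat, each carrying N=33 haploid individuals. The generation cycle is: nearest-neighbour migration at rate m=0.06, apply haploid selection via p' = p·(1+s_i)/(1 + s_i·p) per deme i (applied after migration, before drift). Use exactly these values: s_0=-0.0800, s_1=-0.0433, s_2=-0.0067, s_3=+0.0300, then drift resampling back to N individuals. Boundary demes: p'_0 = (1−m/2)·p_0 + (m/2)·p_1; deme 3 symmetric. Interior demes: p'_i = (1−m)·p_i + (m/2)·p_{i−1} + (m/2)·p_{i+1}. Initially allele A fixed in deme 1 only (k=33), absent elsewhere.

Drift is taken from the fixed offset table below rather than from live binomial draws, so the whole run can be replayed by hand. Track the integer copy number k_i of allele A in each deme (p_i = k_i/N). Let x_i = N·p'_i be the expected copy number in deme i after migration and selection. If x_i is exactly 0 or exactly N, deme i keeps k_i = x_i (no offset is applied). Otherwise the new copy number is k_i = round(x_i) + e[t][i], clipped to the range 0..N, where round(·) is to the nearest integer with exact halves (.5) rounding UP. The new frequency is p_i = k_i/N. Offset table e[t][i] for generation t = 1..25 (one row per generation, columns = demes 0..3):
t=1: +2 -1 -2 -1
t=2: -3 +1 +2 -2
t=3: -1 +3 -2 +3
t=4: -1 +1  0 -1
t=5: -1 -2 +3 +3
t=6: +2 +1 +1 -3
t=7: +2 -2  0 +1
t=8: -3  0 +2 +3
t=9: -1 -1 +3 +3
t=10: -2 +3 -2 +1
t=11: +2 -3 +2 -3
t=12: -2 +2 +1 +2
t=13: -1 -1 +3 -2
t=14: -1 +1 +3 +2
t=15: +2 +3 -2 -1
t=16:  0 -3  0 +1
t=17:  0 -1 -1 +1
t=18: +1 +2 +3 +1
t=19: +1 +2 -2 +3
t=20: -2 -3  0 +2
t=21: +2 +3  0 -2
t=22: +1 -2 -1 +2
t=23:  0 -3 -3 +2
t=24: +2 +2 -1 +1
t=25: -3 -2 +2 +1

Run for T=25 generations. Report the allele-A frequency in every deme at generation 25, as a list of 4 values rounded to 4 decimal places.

t=0: k=[0 33 0 0]
t=1: x=[0.9130 30.9360 0.9836 0.0000] k=[3 30 0 0]
t=2: x=[3.5379 28.1084 0.8941 0.0000] k=[1 29 3 0]
t=3: x=[1.7004 27.1706 3.6680 0.0927] k=[1 30 2 3]
t=4: x=[1.7282 28.1084 2.8524 3.0509] k=[1 29 3 2]
t=5: x=[1.7004 27.1706 3.7277 2.0870] k=[1 25 7 5]
t=6: x=[1.5890 23.4423 7.4412 5.1879] k=[4 24 8 2]
t=7: x=[4.2797 22.6075 8.2583 2.2410] k=[6 21 8 3]
t=8: x=[6.0283 19.8111 8.1985 3.2352] k=[3 20 10 6]
t=9: x=[3.2569 18.8333 10.1327 6.2687] k=[2 18 13 9]
t=10: x=[2.2954 17.0055 12.9770 9.3164] k=[0 20 11 10]
t=11: x=[0.5528 18.7729 11.1902 10.2376] k=[3 16 13 7]
t=12: x=[3.1446 15.1566 12.8572 7.3474] k=[1 17 14 9]
t=13: x=[1.3665 16.0649 13.8859 9.3468] k=[0 15 17 7]
t=14: x=[0.4145 14.2506 16.5845 7.4694] k=[0 15 20 9]
t=15: x=[0.4145 14.3401 19.4664 9.5291] k=[2 17 17 9]
t=16: x=[2.2675 16.1848 16.7046 9.4379] k=[2 13 17 10]
t=17: x=[2.1558 12.4450 16.6145 10.4196] k=[2 11 16 11]
t=18: x=[2.1000 10.5596 15.6447 11.3693] k=[3 13 19 12]
t=19: x=[3.0605 12.5341 18.5554 12.4382] k=[4 15 17 15]
t=20: x=[4.0259 14.3699 16.8246 15.3023] k=[2 11 17 17]
t=21: x=[2.1000 10.5892 16.7646 17.2435] k=[4 14 17 15]
t=22: x=[3.9977 13.4360 16.7946 15.3023] k=[5 11 16 17]
t=23: x=[4.8262 10.6483 15.8246 17.2135] k=[5 8 13 19]
t=24: x=[4.7413 7.7934 12.9770 19.0585] k=[7 10 12 20]
t=25: x=[6.6369 9.6647 12.1284 19.9936] k=[4 8 14 21]

[0.1212, 0.2424, 0.4242, 0.6364]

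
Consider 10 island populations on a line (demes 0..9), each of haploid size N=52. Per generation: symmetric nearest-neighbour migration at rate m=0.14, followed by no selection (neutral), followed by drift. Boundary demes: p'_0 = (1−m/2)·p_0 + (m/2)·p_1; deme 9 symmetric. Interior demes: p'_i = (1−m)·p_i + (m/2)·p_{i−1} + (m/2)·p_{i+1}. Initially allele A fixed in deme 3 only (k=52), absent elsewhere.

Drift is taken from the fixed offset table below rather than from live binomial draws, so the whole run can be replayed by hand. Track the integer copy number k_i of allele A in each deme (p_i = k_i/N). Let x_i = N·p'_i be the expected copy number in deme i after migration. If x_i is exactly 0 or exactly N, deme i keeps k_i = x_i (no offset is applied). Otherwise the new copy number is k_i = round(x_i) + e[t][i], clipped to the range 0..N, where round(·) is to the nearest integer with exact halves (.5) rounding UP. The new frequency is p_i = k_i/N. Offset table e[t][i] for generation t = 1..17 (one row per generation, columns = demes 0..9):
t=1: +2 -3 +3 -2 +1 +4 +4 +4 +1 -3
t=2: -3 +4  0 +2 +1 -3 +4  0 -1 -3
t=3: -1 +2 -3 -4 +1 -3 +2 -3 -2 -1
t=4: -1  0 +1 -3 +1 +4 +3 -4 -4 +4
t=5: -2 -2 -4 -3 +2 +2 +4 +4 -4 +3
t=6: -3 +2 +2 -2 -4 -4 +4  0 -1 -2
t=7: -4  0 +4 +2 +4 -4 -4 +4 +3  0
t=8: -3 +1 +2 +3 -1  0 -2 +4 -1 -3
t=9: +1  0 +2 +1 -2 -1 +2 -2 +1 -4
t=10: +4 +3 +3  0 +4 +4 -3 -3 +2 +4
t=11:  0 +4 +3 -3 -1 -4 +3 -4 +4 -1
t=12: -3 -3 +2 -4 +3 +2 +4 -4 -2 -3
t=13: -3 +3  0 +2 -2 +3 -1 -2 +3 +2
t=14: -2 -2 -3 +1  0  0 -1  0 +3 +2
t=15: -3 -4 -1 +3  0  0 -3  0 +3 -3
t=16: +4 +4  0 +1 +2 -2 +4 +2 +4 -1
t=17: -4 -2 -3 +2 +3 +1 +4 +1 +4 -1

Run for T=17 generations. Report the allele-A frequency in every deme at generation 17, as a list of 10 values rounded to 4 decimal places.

[0.0192, 0.1923, 0.2692, 0.4038, 0.3462, 0.1538, 0.1923, 0.1346, 0.3077, 0.0192]

t=0: k=[0 0 0 52 0 0 0 0 0 0]
t=1: x=[0.0000 0.0000 3.6400 44.7200 3.6400 0.0000 0.0000 0.0000 0.0000 0.0000] k=[0 0 7 43 5 0 0 0 0 0]
t=2: x=[0.0000 0.4900 9.0300 37.8200 7.3100 0.3500 0.0000 0.0000 0.0000 0.0000] k=[0 4 9 40 8 0 0 0 0 0]
t=3: x=[0.2800 4.0700 10.8200 35.5900 9.6800 0.5600 0.0000 0.0000 0.0000 0.0000] k=[0 6 8 32 11 0 0 0 0 0]
t=4: x=[0.4200 5.7200 9.5400 28.8500 11.7000 0.7700 0.0000 0.0000 0.0000 0.0000] k=[0 6 11 26 13 5 0 0 0 0]
t=5: x=[0.4200 5.9300 11.7000 24.0400 13.3500 5.2100 0.3500 0.0000 0.0000 0.0000] k=[0 4 8 21 15 7 4 0 0 0]
t=6: x=[0.2800 4.0000 8.6300 19.6700 14.8600 7.3500 3.9300 0.2800 0.0000 0.0000] k=[0 6 11 18 11 3 8 0 0 0]
t=7: x=[0.4200 5.9300 11.1400 17.0200 10.9300 3.9100 7.0900 0.5600 0.0000 0.0000] k=[0 6 15 19 15 0 3 5 0 0]
t=8: x=[0.4200 6.2100 14.6500 18.4400 14.2300 1.2600 2.9300 4.5100 0.3500 0.0000] k=[0 7 17 21 13 1 1 9 0 0]
t=9: x=[0.4900 7.2100 16.5800 20.1600 12.7200 1.8400 1.5600 7.8100 0.6300 0.0000] k=[1 7 19 21 11 1 4 6 2 0]
t=10: x=[1.4200 7.4200 18.3000 20.1600 11.0000 1.9100 3.9300 5.5800 2.1400 0.1400] k=[5 10 21 20 15 6 1 3 4 4]
t=11: x=[5.3500 10.4200 20.1600 19.7200 14.7200 6.2800 1.4900 2.9300 3.9300 4.0000] k=[5 14 23 17 14 2 4 0 8 3]
t=12: x=[5.6300 14.0000 21.9500 17.2100 13.3700 2.9800 3.5800 0.8400 7.0900 3.3500] k=[3 11 24 13 16 5 8 0 5 0]
t=13: x=[3.5600 11.3500 22.3200 13.9800 15.0200 5.9800 7.2300 0.9100 4.3000 0.3500] k=[1 14 22 16 13 9 6 0 7 2]
t=14: x=[1.9100 13.6500 21.0200 16.2100 12.9300 9.0700 5.7900 0.9100 6.1600 2.3500] k=[0 12 18 17 13 9 5 1 9 4]
t=15: x=[0.8400 11.5800 17.5100 16.7900 13.0000 9.0000 5.0000 1.8400 8.0900 4.3500] k=[0 8 17 20 13 9 2 2 11 1]
t=16: x=[0.5600 8.0700 16.5800 19.3000 13.2100 8.7900 2.4900 2.6300 9.6700 1.7000] k=[5 12 17 20 15 7 6 5 14 1]
t=17: x=[5.4900 11.8600 16.8600 19.4400 14.7900 7.4900 6.0000 5.7000 12.4600 1.9100] k=[1 10 14 21 18 8 10 7 16 1]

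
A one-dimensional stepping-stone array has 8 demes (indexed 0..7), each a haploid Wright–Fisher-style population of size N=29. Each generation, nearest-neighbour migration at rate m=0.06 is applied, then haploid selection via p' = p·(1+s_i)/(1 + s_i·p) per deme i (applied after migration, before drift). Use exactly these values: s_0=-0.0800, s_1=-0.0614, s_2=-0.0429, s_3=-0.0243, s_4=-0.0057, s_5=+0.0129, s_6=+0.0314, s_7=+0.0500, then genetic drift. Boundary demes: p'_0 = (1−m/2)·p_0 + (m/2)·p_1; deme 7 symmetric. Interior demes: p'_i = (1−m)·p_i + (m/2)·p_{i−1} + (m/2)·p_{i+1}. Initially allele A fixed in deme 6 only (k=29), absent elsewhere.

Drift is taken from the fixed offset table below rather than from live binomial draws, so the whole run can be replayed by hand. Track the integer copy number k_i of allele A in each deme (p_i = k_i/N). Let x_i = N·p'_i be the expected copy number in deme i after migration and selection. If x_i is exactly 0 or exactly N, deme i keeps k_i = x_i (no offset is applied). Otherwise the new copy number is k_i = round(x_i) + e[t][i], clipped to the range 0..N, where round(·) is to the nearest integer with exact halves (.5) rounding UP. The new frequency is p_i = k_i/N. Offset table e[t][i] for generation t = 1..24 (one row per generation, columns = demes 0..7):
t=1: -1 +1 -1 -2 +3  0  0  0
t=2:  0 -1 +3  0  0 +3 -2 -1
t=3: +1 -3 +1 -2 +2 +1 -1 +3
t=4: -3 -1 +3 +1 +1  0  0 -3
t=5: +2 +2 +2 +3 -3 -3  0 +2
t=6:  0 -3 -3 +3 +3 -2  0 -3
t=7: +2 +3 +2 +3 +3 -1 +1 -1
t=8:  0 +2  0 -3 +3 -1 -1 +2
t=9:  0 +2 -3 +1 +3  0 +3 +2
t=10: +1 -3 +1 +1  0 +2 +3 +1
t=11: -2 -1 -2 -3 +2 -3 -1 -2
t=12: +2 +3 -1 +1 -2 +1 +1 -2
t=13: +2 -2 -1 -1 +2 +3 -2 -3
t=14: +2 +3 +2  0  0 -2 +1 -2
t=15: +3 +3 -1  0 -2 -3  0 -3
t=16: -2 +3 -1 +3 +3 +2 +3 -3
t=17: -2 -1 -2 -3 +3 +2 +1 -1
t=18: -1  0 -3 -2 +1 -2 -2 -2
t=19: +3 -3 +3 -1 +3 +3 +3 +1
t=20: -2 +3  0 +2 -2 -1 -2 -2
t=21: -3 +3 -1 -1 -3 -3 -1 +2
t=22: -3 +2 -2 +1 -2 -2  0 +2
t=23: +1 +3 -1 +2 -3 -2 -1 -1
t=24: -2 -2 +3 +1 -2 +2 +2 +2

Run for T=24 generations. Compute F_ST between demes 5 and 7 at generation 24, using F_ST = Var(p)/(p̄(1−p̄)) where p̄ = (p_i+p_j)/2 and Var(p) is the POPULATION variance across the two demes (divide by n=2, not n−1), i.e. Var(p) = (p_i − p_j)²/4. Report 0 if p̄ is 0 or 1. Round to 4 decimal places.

0.0211

t=0: k=[0 0 0 0 0 0 29 0]
t=1: x=[0.0000 0.0000 0.0000 0.0000 0.0000 0.8809 27.3099 0.9121] k=[0 0 0 0 0 1 27 1]
t=2: x=[0.0000 0.0000 0.0000 0.0000 0.0298 1.7712 25.5354 1.8633] k=[0 0 0 0 0 5 24 1]
t=3: x=[0.0000 0.0000 0.0000 0.0000 0.1491 5.4767 22.8904 1.7693] k=[0 0 0 0 2 6 22 5]
t=4: x=[0.0000 0.0000 0.0000 0.0585 2.0491 6.4239 21.1877 5.7311] k=[0 0 0 1 3 6 21 3]
t=5: x=[0.0000 0.0000 0.0287 1.0058 3.0145 6.4239 20.2006 3.6945] k=[0 0 2 4 0 3 20 6]
t=6: x=[0.0000 0.0563 1.9199 3.7391 0.2088 3.4589 19.2709 6.6672] k=[0 0 0 7 3 1 19 4]
t=7: x=[0.0000 0.0000 0.2011 6.5445 3.0444 1.6195 18.2202 4.6369] k=[0 0 2 10 6 1 19 4]
t=8: x=[0.0000 0.0563 2.0932 9.4823 5.9429 1.7105 18.2202 4.6369] k=[0 2 2 6 9 1 17 7]
t=9: x=[0.0552 1.8284 2.0354 5.8542 8.6353 1.7409 16.4406 7.5697] k=[0 4 0 7 12 2 19 10]
t=10: x=[0.1104 3.5575 0.3160 6.8110 11.5103 2.8427 18.4286 10.5959] k=[1 1 1 8 12 5 21 12]
t=11: x=[0.9225 0.9406 1.1602 7.7693 11.6302 5.7489 20.4377 12.6166] k=[0 0 0 5 14 3 19 11]
t=12: x=[0.0000 0.0000 0.1436 5.0171 13.3588 3.8526 18.4881 11.5776] k=[0 0 0 6 11 5 19 10]
t=13: x=[0.0000 0.0000 0.1723 5.8542 10.6315 5.6581 18.5178 10.5959] k=[0 0 0 5 13 9 17 8]
t=14: x=[0.0000 0.0000 0.1436 4.9876 12.5993 9.4414 16.7094 8.5614] k=[0 0 2 5 13 7 18 7]
t=15: x=[0.0000 0.0563 1.9488 5.0466 12.5393 7.5816 17.5549 7.6004] k=[0 3 1 5 11 5 18 5]
t=16: x=[0.0828 2.6912 1.1314 4.9581 10.6015 5.6279 17.4356 5.6074] k=[0 6 0 8 14 8 20 3]
t=17: x=[0.1657 5.3577 0.4022 7.7989 13.5987 8.6174 19.3303 3.6633] k=[0 4 0 5 17 11 20 3]
t=18: x=[0.1104 3.5575 0.2585 5.1057 16.4193 11.5389 19.4194 3.6633] k=[0 4 0 3 17 10 17 2]
t=19: x=[0.1104 3.5575 0.2011 3.2582 16.3292 10.5057 16.5601 2.5617] k=[3 1 3 2 19 14 20 4]
t=20: x=[2.7269 1.0537 2.7972 2.4836 18.3014 14.4229 19.5381 4.6679] k=[1 4 3 4 16 13 18 3]
t=21: x=[1.0058 3.6719 2.9420 4.2402 15.5088 13.3323 17.6145 3.6011] k=[0 7 2 3 13 10 17 6]
t=22: x=[0.1933 6.3212 2.0932 3.1993 12.5693 10.3853 16.6796 6.5747] k=[0 8 0 4 11 8 17 9]
t=23: x=[0.2209 7.1725 0.3447 4.0043 10.6614 8.4365 16.7094 9.5499] k=[1 10 0 6 8 6 16 9]
t=24: x=[1.1725 9.0313 0.4597 5.7655 7.8472 6.4239 15.7129 9.5193] k=[0 7 3 7 6 8 18 12]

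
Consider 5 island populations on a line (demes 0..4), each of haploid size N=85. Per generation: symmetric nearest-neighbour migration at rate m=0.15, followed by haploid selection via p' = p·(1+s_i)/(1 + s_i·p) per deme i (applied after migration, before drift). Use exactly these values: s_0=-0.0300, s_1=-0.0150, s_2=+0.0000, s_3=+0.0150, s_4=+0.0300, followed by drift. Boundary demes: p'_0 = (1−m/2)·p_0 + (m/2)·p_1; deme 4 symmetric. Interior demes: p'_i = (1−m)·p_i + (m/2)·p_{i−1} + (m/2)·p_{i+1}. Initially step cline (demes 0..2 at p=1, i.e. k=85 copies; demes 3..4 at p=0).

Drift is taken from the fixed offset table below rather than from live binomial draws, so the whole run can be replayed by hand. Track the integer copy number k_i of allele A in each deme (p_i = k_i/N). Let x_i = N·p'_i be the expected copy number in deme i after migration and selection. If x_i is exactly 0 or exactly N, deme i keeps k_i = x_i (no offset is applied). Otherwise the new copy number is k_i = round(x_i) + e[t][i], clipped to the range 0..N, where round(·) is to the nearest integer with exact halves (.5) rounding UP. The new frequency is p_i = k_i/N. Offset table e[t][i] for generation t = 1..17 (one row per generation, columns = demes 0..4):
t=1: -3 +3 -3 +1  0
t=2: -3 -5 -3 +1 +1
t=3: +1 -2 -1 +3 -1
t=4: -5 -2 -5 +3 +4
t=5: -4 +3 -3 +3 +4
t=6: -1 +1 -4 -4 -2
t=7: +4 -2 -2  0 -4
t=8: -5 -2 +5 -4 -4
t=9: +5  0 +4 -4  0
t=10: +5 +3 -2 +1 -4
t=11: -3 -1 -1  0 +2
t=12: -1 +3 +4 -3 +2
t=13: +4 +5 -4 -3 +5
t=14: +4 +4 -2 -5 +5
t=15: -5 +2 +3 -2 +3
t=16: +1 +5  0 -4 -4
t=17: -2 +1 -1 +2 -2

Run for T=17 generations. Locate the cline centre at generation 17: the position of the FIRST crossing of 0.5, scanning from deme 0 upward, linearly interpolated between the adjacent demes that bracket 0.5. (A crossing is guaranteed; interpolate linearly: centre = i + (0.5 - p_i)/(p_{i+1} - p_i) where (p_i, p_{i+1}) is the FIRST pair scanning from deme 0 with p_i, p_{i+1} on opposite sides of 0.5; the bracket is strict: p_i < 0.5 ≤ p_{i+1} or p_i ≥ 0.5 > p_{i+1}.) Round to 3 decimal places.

t=0: k=[85 85 85 0 0]
t=1: x=[85.0000 85.0000 78.6250 6.4634 0.0000] k=[85 85 76 7 0]
t=2: x=[85.0000 84.3148 71.5000 11.8005 0.5406] k=[85 79 69 13 2]
t=3: x=[84.5362 78.6113 65.5500 16.5727 2.9069] k=[85 77 65 20 2]
t=4: x=[84.3816 76.5861 62.5250 22.2688 3.4464] k=[79 75 58 25 7]
t=5: x=[78.5200 73.8797 56.8000 26.3952 8.5752] k=[75 77 54 29 13]
t=6: x=[74.8816 74.9923 53.8500 29.9632 14.5531] k=[74 76 50 26 13]
t=7: x=[73.8584 73.7533 50.1500 27.0991 14.3236] k=[78 72 48 27 10]
t=8: x=[77.3404 70.4688 48.2250 27.5766 11.5672] k=[72 68 53 24 8]
t=9: x=[71.3547 66.9612 51.9500 25.2384 9.4453] k=[76 67 56 21 9]
t=10: x=[75.0608 66.6333 54.2000 22.9737 10.1615] k=[80 70 52 24 6]
t=11: x=[79.0845 69.2066 51.2500 25.0120 7.5509] k=[76 68 50 25 10]
t=12: x=[75.1375 67.0368 49.4750 26.0180 11.4139] k=[74 70 53 23 13]
t=13: x=[73.3982 68.8280 52.0250 24.7604 14.0941] k=[77 74 48 22 19]
t=14: x=[76.5459 72.1106 48.0000 23.9805 19.6683] k=[81 76 46 19 25]
t=15: x=[80.4969 73.9809 46.2250 21.7148 25.0693] k=[75 76 49 20 28]
t=16: x=[74.8049 73.7533 48.8500 23.0241 27.9517] k=[76 79 49 19 24]
t=17: x=[75.9824 76.4090 49.0000 21.8659 24.1325] k=[74 77 48 24 22]

2.229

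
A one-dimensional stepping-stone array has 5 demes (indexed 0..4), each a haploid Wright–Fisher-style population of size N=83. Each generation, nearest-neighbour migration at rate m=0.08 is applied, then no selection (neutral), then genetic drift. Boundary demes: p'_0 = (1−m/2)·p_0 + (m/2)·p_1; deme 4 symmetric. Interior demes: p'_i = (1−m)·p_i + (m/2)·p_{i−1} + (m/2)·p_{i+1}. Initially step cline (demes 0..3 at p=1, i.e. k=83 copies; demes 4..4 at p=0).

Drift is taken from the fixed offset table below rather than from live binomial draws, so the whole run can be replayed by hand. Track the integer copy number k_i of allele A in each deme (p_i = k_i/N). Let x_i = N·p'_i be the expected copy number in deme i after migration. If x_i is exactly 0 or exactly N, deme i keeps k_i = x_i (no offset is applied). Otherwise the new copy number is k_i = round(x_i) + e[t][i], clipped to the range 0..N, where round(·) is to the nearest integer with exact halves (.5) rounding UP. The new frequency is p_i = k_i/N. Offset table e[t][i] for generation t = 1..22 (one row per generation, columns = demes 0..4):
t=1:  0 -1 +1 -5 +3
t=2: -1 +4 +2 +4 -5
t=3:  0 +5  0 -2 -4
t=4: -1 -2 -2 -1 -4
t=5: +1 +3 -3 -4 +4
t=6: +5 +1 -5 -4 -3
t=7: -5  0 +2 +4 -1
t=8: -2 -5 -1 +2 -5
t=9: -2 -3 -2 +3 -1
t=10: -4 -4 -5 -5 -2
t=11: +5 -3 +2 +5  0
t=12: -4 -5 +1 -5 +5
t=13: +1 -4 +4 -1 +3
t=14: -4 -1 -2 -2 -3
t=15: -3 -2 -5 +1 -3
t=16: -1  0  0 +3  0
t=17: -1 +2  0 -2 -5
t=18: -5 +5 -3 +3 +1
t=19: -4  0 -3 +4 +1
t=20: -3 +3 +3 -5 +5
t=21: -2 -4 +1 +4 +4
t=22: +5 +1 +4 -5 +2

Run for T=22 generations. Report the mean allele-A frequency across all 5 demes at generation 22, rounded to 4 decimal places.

t=0: k=[83 83 83 83 0]
t=1: x=[83.0000 83.0000 83.0000 79.6800 3.3200] k=[83 83 83 75 6]
t=2: x=[83.0000 83.0000 82.6800 72.5600 8.7600] k=[83 83 83 77 4]
t=3: x=[83.0000 83.0000 82.7600 74.3200 6.9200] k=[83 83 83 72 3]
t=4: x=[83.0000 83.0000 82.5600 69.6800 5.7600] k=[83 83 81 69 2]
t=5: x=[83.0000 82.9200 80.6000 66.8000 4.6800] k=[83 83 78 63 9]
t=6: x=[83.0000 82.8000 77.6000 61.4400 11.1600] k=[83 83 73 57 8]
t=7: x=[83.0000 82.6000 72.7600 55.6800 9.9600] k=[83 83 75 60 9]
t=8: x=[83.0000 82.6800 74.7200 58.5600 11.0400] k=[83 78 74 61 6]
t=9: x=[82.8000 78.0400 73.6400 59.3200 8.2000] k=[81 75 72 62 7]
t=10: x=[80.7600 75.1200 71.7200 60.2000 9.2000] k=[77 71 67 55 7]
t=11: x=[76.7600 71.0800 66.6800 53.5600 8.9200] k=[82 68 69 59 9]
t=12: x=[81.4400 68.6000 68.5600 57.4000 11.0000] k=[77 64 70 52 16]
t=13: x=[76.4800 64.7600 69.0400 51.2800 17.4400] k=[77 61 73 50 20]
t=14: x=[76.3600 62.1200 71.6000 49.7200 21.2000] k=[72 61 70 48 18]
t=15: x=[71.5600 61.8000 68.7600 47.6800 19.2000] k=[69 60 64 49 16]
t=16: x=[68.6400 60.5200 63.2400 48.2800 17.3200] k=[68 61 63 51 17]
t=17: x=[67.7200 61.3600 62.4400 50.1200 18.3600] k=[67 63 62 48 13]
t=18: x=[66.8400 63.1200 61.4800 47.1600 14.4000] k=[62 68 58 50 15]
t=19: x=[62.2400 67.3600 58.0800 48.9200 16.4000] k=[58 67 55 53 17]
t=20: x=[58.3600 66.1600 55.4000 51.6400 18.4400] k=[55 69 58 47 23]
t=21: x=[55.5600 68.0000 58.0000 46.4800 23.9600] k=[54 64 59 50 28]
t=22: x=[54.4000 63.4000 58.8400 49.4800 28.8800] k=[59 64 63 44 31]

0.6289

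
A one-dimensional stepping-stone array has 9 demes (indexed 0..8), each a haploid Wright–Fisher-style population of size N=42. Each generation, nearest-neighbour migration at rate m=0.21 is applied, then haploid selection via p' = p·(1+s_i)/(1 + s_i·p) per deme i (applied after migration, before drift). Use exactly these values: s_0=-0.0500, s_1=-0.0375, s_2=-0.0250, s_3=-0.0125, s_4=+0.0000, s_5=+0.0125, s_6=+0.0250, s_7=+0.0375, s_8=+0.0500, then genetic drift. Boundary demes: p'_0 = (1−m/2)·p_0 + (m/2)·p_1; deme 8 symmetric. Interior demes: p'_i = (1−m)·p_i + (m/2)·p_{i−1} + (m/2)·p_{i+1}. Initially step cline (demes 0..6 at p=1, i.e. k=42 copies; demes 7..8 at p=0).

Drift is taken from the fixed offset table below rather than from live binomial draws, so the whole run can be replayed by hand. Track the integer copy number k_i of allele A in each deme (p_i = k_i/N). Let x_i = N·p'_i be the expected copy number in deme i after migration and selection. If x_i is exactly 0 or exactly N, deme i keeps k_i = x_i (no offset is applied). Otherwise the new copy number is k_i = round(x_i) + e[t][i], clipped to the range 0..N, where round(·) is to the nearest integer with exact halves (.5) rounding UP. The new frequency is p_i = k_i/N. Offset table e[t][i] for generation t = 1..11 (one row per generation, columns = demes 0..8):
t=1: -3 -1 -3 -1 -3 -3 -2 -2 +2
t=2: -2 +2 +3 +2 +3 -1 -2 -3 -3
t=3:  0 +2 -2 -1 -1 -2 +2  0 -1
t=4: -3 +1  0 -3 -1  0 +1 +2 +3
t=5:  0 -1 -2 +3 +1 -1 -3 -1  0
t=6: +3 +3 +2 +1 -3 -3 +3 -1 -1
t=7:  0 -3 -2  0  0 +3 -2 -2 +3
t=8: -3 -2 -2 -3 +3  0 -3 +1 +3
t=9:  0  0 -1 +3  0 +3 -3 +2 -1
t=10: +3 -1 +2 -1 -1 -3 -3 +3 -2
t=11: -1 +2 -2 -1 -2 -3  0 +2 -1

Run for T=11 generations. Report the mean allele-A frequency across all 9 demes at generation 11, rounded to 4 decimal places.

t=0: k=[42 42 42 42 42 42 42 0 0]
t=1: x=[42.0000 42.0000 42.0000 42.0000 42.0000 42.0000 37.6865 4.5574 0.0000] k=[42 42 42 42 42 42 36 3 0]
t=2: x=[42.0000 42.0000 42.0000 42.0000 42.0000 41.3777 33.3360 6.3458 0.3306] k=[42 42 42 42 42 40 31 3 0]
t=3: x=[42.0000 42.0000 42.0000 42.0000 41.7900 39.2966 29.2255 5.8068 0.3306] k=[42 42 42 42 41 37 31 6 0]
t=4: x=[42.0000 42.0000 42.0000 41.8937 40.6850 36.8464 29.2255 8.2360 0.6610] k=[42 42 42 39 40 37 30 10 4]
t=5: x=[42.0000 42.0000 41.6770 39.3894 39.5800 36.6384 28.8590 11.7795 4.8349] k=[42 42 40 42 41 36 26 11 5]
t=6: x=[42.0000 41.7819 40.3810 41.6810 40.5800 35.5432 25.7218 12.2622 5.8721] k=[42 42 42 42 38 33 29 11 5]
t=7: x=[42.0000 42.0000 42.0000 41.5747 37.8950 33.1918 27.7633 12.5820 5.8721] k=[42 42 42 42 38 36 26 11 9]
t=8: x=[42.0000 42.0000 42.0000 41.5747 38.2100 35.2308 25.7218 12.6886 9.5656] k=[42 42 42 39 41 35 23 14 13]
t=9: x=[42.0000 42.0000 41.6770 39.4955 40.1600 34.4473 23.5708 15.1952 13.5489] k=[42 42 41 42 40 37 21 17 13]
t=10: x=[42.0000 41.8909 41.1901 41.6810 39.8950 35.7018 22.5181 17.3738 13.8694] k=[42 41 42 41 39 33 20 20 12]
t=11: x=[41.8895 41.1798 41.7846 40.8814 38.5800 32.3576 21.6241 19.5442 13.2790] k=[41 42 40 40 37 29 22 22 12]

0.7540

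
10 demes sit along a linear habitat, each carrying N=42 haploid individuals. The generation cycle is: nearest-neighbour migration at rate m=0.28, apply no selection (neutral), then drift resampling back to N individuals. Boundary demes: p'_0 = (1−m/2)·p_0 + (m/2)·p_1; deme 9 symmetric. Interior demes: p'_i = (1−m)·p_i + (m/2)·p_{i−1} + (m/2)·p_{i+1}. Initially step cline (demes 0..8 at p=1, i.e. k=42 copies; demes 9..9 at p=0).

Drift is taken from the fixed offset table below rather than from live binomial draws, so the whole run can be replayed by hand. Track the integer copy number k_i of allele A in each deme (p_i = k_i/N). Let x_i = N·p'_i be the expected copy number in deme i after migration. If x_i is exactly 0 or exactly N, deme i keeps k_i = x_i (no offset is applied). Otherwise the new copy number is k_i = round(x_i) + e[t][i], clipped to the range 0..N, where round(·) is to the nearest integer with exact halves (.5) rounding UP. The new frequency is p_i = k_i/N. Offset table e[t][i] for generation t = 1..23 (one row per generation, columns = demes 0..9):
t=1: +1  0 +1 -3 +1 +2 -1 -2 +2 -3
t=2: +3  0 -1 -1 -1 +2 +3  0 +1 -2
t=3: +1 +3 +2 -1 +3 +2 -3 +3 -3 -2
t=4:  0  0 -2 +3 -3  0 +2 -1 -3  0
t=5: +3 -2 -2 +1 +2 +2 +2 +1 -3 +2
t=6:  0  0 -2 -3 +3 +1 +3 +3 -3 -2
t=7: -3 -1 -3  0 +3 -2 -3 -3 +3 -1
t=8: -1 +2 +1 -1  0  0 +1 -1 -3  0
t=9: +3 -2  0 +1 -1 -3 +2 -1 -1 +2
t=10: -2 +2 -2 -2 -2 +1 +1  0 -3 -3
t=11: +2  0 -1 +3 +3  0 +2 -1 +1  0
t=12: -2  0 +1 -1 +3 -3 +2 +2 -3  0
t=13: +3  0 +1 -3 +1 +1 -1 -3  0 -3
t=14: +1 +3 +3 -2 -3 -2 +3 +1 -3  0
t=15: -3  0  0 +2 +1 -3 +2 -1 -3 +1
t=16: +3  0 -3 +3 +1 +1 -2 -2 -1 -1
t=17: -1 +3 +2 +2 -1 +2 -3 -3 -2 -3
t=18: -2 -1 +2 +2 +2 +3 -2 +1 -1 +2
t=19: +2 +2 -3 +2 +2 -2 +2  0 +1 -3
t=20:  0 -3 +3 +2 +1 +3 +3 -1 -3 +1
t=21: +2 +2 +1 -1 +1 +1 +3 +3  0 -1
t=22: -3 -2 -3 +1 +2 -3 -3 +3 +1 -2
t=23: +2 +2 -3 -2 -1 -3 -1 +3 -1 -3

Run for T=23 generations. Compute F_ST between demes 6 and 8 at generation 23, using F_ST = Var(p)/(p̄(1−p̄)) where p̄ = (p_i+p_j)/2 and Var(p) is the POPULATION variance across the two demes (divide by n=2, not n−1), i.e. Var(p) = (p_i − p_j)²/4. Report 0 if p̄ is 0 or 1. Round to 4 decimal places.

0.1153

t=0: k=[42 42 42 42 42 42 42 42 42 0]
t=1: x=[42.0000 42.0000 42.0000 42.0000 42.0000 42.0000 42.0000 42.0000 36.1200 5.8800] k=[42 42 42 42 42 42 42 42 38 3]
t=2: x=[42.0000 42.0000 42.0000 42.0000 42.0000 42.0000 42.0000 41.4400 33.6600 7.9000] k=[42 42 42 42 42 42 42 41 35 6]
t=3: x=[42.0000 42.0000 42.0000 42.0000 42.0000 42.0000 41.8600 40.3000 31.7800 10.0600] k=[42 42 42 42 42 42 39 42 29 8]
t=4: x=[42.0000 42.0000 42.0000 42.0000 42.0000 41.5800 39.8400 39.7600 27.8800 10.9400] k=[42 42 42 42 42 42 42 39 25 11]
t=5: x=[42.0000 42.0000 42.0000 42.0000 42.0000 42.0000 41.5800 37.4600 25.0000 12.9600] k=[42 42 42 42 42 42 42 38 22 15]
t=6: x=[42.0000 42.0000 42.0000 42.0000 42.0000 42.0000 41.4400 36.3200 23.2600 15.9800] k=[42 42 42 42 42 42 42 39 20 14]
t=7: x=[42.0000 42.0000 42.0000 42.0000 42.0000 42.0000 41.5800 36.7600 21.8200 14.8400] k=[42 42 42 42 42 42 39 34 25 14]
t=8: x=[42.0000 42.0000 42.0000 42.0000 42.0000 41.5800 38.7200 33.4400 24.7200 15.5400] k=[42 42 42 42 42 42 40 32 22 16]
t=9: x=[42.0000 42.0000 42.0000 42.0000 42.0000 41.7200 39.1600 31.7200 22.5600 16.8400] k=[42 42 42 42 42 39 41 31 22 19]
t=10: x=[42.0000 42.0000 42.0000 42.0000 41.5800 39.7000 39.3200 31.1400 22.8400 19.4200] k=[42 42 42 42 40 41 40 31 20 16]
t=11: x=[42.0000 42.0000 42.0000 41.7200 40.4200 40.7200 38.8800 30.7200 20.9800 16.5600] k=[42 42 42 42 42 41 41 30 22 17]
t=12: x=[42.0000 42.0000 42.0000 42.0000 41.8600 41.1400 39.4600 30.4200 22.4200 17.7000] k=[42 42 42 42 42 38 41 32 19 18]
t=13: x=[42.0000 42.0000 42.0000 42.0000 41.4400 38.9800 39.3200 31.4400 20.6800 18.1400] k=[42 42 42 42 42 40 38 28 21 15]
t=14: x=[42.0000 42.0000 42.0000 42.0000 41.7200 40.0000 36.8800 28.4200 21.1400 15.8400] k=[42 42 42 42 39 38 40 29 18 16]
t=15: x=[42.0000 42.0000 42.0000 41.5800 39.2800 38.4200 38.1800 29.0000 19.2600 16.2800] k=[42 42 42 42 40 35 40 28 16 17]
t=16: x=[42.0000 42.0000 42.0000 41.7200 39.5800 36.4000 37.6200 28.0000 17.8200 16.8600] k=[42 42 42 42 41 37 36 26 17 16]
t=17: x=[42.0000 42.0000 42.0000 41.8600 40.5800 37.4200 34.7400 26.1400 18.1200 16.1400] k=[42 42 42 42 40 39 32 23 16 13]
t=18: x=[42.0000 42.0000 42.0000 41.7200 40.1400 38.1600 31.7200 23.2800 16.5600 13.4200] k=[42 42 42 42 42 41 30 24 16 15]
t=19: x=[42.0000 42.0000 42.0000 42.0000 41.8600 39.6000 30.7000 23.7200 16.9800 15.1400] k=[42 42 42 42 42 38 33 24 18 12]
t=20: x=[42.0000 42.0000 42.0000 42.0000 41.4400 37.8600 32.4400 24.4200 18.0000 12.8400] k=[42 42 42 42 42 41 35 23 15 14]
t=21: x=[42.0000 42.0000 42.0000 42.0000 41.8600 40.3000 34.1600 23.5600 15.9800 14.1400] k=[42 42 42 42 42 41 37 27 16 13]
t=22: x=[42.0000 42.0000 42.0000 42.0000 41.8600 40.5800 36.1600 26.8600 17.1200 13.4200] k=[42 42 42 42 42 38 33 30 18 11]
t=23: x=[42.0000 42.0000 42.0000 42.0000 41.4400 37.8600 33.2800 28.7400 18.7000 11.9800] k=[42 42 42 42 40 35 32 32 18 9]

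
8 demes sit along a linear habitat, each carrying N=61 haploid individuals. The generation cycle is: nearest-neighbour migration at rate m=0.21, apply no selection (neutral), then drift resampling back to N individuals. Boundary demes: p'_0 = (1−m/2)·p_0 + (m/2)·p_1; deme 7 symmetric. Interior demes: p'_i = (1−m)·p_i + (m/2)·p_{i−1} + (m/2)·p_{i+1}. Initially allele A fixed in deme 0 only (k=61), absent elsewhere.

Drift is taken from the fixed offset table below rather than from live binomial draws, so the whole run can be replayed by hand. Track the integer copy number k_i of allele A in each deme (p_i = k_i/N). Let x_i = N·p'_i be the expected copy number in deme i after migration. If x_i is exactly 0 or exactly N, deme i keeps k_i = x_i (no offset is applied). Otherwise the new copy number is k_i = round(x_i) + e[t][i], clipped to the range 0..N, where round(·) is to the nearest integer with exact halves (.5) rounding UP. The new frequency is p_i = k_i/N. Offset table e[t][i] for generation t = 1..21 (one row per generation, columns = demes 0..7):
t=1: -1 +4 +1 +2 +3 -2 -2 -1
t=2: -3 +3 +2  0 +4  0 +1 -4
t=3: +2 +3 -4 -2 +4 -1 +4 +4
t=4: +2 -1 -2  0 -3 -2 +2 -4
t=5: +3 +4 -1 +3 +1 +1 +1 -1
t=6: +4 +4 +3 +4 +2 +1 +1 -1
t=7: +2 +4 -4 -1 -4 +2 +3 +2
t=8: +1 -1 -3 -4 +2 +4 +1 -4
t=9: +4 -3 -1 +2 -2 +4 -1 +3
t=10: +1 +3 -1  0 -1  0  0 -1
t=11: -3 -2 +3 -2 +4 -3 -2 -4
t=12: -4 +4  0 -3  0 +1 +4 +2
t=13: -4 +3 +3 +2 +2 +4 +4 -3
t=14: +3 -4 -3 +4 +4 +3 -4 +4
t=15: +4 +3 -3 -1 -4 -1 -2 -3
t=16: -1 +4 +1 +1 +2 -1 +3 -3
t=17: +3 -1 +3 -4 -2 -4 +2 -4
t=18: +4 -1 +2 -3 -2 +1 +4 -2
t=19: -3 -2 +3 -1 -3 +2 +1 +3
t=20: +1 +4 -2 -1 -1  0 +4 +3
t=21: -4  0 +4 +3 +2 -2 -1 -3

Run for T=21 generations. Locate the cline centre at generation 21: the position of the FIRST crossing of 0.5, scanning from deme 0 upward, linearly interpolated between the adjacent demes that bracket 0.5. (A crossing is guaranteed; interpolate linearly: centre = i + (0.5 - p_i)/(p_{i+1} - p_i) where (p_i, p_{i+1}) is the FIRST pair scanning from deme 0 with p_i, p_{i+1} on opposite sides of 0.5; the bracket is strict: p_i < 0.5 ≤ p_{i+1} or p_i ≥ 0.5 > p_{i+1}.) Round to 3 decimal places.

0.750

t=0: k=[61 0 0 0 0 0 0 0]
t=1: x=[54.5950 6.4050 0.0000 0.0000 0.0000 0.0000 0.0000 0.0000] k=[54 10 0 0 0 0 0 0]
t=2: x=[49.3800 13.5700 1.0500 0.0000 0.0000 0.0000 0.0000 0.0000] k=[46 17 3 0 0 0 0 0]
t=3: x=[42.9550 18.5750 4.1550 0.3150 0.0000 0.0000 0.0000 0.0000] k=[45 22 0 0 0 0 0 0]
t=4: x=[42.5850 22.1050 2.3100 0.0000 0.0000 0.0000 0.0000 0.0000] k=[45 21 0 0 0 0 0 0]
t=5: x=[42.4800 21.3150 2.2050 0.0000 0.0000 0.0000 0.0000 0.0000] k=[45 25 1 0 0 0 0 0]
t=6: x=[42.9000 24.5800 3.4150 0.1050 0.0000 0.0000 0.0000 0.0000] k=[47 29 6 4 0 0 0 0]
t=7: x=[45.1100 28.4750 8.2050 3.7900 0.4200 0.0000 0.0000 0.0000] k=[47 32 4 3 0 0 0 0]
t=8: x=[45.4250 30.6350 6.8350 2.7900 0.3150 0.0000 0.0000 0.0000] k=[46 30 4 0 2 0 0 0]
t=9: x=[44.3200 28.9500 6.3100 0.6300 1.5800 0.2100 0.0000 0.0000] k=[48 26 5 3 0 4 0 0]
t=10: x=[45.6900 26.1050 6.9950 2.8950 0.7350 3.1600 0.4200 0.0000] k=[47 29 6 3 0 3 0 0]
t=11: x=[45.1100 28.4750 8.1000 3.0000 0.6300 2.3700 0.3150 0.0000] k=[42 26 11 1 5 0 0 0]
t=12: x=[40.3200 26.1050 11.5250 2.4700 4.0550 0.5250 0.0000 0.0000] k=[36 30 12 0 4 2 0 0]
t=13: x=[35.3700 28.7400 12.6300 1.6800 3.3700 2.0000 0.2100 0.0000] k=[31 32 16 4 5 6 4 0]
t=14: x=[31.1050 30.2150 16.4200 5.3650 5.0000 5.6850 3.7900 0.4200] k=[34 26 13 9 9 9 0 4]
t=15: x=[33.1600 25.4750 13.9450 9.4200 9.0000 8.0550 1.3650 3.5800] k=[37 28 11 8 5 7 0 1]
t=16: x=[36.0550 27.1600 12.4700 8.0000 5.5250 6.0550 0.8400 0.8950] k=[35 31 13 9 8 5 4 0]
t=17: x=[34.5800 29.5300 14.4700 9.3150 7.7900 5.2100 3.6850 0.4200] k=[38 29 17 5 6 1 6 0]
t=18: x=[37.0550 28.6850 17.0000 6.3650 5.3700 2.0500 4.8450 0.6300] k=[41 28 19 3 3 3 9 0]
t=19: x=[39.6350 28.4200 18.2650 4.6800 3.0000 3.6300 7.4250 0.9450] k=[37 26 21 4 0 6 8 4]
t=20: x=[35.8450 26.6300 19.7400 5.3650 1.0500 5.5800 7.3700 4.4200] k=[37 31 18 4 0 6 11 7]
t=21: x=[36.3700 30.2650 17.8950 5.0500 1.0500 5.8950 10.0550 7.4200] k=[32 30 22 8 3 4 9 4]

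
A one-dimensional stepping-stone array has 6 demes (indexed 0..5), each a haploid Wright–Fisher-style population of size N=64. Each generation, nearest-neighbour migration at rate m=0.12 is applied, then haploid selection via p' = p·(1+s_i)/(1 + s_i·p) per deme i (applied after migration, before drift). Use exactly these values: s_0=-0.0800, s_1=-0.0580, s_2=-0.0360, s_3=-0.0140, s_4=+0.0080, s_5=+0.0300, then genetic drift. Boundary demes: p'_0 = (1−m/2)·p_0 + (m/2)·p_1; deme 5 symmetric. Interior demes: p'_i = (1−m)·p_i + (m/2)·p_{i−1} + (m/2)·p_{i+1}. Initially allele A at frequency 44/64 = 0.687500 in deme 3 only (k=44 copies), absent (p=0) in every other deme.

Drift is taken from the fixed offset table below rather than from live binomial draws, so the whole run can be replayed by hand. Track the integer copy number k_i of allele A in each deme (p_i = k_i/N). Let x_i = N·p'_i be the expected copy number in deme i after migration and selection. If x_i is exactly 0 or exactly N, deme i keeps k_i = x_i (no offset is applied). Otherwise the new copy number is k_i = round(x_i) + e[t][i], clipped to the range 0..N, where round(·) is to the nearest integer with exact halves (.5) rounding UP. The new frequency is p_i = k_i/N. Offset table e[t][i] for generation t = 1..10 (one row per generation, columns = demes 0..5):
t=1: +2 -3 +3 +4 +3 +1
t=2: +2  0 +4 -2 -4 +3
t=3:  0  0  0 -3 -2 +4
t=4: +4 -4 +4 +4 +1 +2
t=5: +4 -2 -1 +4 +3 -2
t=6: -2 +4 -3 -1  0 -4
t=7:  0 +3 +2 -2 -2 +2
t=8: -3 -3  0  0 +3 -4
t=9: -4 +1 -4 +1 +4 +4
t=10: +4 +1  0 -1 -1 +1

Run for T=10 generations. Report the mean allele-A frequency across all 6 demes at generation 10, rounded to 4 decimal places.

t=0: k=[0 0 0 44 0 0]
t=1: x=[0.0000 0.0000 2.5487 38.5040 2.6602 0.0000] k=[0 0 6 43 6 0]
t=2: x=[0.0000 0.3392 7.6107 38.3436 7.9151 0.3707] k=[0 0 12 36 4 3]
t=3: x=[0.0000 0.6787 12.3504 32.4145 5.9026 3.1473] k=[0 1 12 29 4 7]
t=4: x=[0.0552 1.5094 11.9985 26.2614 5.7214 7.0022] k=[4 0 16 30 7 9]
t=5: x=[3.4755 1.1316 15.4463 27.5585 8.5589 9.1085] k=[7 0 14 32 12 7]
t=6: x=[6.1038 1.1883 13.8382 29.4957 12.9823 7.4934] k=[4 5 11 28 13 3]
t=7: x=[3.7543 5.0167 11.3144 25.8624 13.3841 3.7018] k=[4 8 13 24 11 6]
t=8: x=[3.9216 7.6484 12.9766 22.3545 11.5553 6.4699] k=[1 5 13 22 15 2]
t=9: x=[1.1426 4.9596 12.6830 20.8414 14.7302 2.8597] k=[0 6 9 22 19 7]
t=10: x=[0.3313 5.5115 9.3046 20.8414 18.5648 7.9229] k=[4 7 9 20 18 9]

0.1745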